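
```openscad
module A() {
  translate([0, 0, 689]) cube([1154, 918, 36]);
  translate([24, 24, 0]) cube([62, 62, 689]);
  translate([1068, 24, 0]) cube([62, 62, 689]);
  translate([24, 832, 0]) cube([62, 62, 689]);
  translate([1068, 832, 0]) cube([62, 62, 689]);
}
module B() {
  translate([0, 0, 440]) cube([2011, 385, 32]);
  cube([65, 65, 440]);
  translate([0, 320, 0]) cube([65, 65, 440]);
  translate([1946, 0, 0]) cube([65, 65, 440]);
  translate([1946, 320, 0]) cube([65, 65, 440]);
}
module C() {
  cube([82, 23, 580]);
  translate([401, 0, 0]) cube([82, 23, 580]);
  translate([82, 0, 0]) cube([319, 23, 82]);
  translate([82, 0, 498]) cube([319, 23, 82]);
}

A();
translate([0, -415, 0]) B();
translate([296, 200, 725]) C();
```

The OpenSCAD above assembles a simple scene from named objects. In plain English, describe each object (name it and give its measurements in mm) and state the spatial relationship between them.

A is a table: top 1154 mm (x) × 918 mm (y), 36 mm thick, upper face at z = 725 mm, on four 62×62 mm square legs, each inset 24 mm from the nearest pair of top edges, running from z = 0 to the bottom of the top.

B is a bench: a 2011×385 mm seat slab, 32 mm thick, top at z = 472 mm, on four 65×65 mm square legs flush with the seat corners and standing on z = 0.

C is a rectangular picture frame lying in the x–z plane (depth along y). The opening is 319 mm wide (x) by 416 mm tall (z), surrounded by a border 82 mm wide on all four sides. The frame is 23 mm deep and is made of two full-height vertical stiles with two horizontal rails fitted between them.

The bench is on the floor beside the table on its −y side. The picture frame is on top of the table.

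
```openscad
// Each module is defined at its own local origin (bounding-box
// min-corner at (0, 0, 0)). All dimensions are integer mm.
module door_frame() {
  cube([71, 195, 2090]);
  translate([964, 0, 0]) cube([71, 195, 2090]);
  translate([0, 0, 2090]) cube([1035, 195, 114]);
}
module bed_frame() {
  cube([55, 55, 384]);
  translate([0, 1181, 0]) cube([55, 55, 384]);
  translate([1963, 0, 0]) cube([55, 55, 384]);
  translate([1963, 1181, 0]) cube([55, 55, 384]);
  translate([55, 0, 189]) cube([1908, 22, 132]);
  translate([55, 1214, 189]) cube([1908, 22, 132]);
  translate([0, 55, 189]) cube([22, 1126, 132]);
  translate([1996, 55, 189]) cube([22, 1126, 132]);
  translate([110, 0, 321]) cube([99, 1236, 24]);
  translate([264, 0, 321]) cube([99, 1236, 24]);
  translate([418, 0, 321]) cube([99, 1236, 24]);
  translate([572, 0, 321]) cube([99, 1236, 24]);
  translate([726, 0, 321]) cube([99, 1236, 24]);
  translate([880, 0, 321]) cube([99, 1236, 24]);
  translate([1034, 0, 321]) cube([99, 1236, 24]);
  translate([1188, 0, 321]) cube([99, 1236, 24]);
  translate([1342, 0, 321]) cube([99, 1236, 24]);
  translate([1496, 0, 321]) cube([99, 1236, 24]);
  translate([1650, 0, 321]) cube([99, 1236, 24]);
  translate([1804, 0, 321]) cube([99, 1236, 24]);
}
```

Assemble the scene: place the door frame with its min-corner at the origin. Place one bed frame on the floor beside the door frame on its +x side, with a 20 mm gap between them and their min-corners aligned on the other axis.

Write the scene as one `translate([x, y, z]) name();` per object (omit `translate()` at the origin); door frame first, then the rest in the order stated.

door_frame();
translate([1055, 0, 0]) bed_frame();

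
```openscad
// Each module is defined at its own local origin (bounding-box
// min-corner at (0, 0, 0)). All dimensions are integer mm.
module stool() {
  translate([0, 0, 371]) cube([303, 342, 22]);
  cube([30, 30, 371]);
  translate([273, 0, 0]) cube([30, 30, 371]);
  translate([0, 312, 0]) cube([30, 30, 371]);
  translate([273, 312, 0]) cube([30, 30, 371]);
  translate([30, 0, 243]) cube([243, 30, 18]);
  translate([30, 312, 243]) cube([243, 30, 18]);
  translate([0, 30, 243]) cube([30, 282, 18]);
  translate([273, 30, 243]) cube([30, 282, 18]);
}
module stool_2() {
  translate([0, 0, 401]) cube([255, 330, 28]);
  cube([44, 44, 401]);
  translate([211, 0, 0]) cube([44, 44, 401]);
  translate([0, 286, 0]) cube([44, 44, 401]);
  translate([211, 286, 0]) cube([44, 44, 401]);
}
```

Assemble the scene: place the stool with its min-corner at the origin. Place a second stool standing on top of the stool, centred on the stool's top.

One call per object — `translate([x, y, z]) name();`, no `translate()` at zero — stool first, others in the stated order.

stool();
translate([24, 6, 393]) stool_2();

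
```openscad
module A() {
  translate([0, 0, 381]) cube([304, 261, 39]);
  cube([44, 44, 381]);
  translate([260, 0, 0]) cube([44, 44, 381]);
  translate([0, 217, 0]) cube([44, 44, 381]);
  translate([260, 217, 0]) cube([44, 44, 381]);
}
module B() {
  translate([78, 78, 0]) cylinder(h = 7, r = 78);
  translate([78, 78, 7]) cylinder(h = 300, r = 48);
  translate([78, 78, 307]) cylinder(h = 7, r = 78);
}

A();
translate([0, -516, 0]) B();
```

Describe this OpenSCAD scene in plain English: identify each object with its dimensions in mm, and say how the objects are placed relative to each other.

A is a simple wooden stool: a rectangular seat 304 mm (x) by 261 mm (y), 39 mm thick, top face at z = 420 mm, on four square legs, each 44×44 mm in cross-section. The legs rest on z = 0, each flush with a corner of the seat.

B is a spool: two coaxial disc flanges of radius 78 mm and thickness 7 mm, joined by a core cylinder of radius 48 mm and height 300 mm. The lower flange rests on z = 0 and the three cylinders share a vertical axis.

The spool is on the floor beside the stool on its −y side.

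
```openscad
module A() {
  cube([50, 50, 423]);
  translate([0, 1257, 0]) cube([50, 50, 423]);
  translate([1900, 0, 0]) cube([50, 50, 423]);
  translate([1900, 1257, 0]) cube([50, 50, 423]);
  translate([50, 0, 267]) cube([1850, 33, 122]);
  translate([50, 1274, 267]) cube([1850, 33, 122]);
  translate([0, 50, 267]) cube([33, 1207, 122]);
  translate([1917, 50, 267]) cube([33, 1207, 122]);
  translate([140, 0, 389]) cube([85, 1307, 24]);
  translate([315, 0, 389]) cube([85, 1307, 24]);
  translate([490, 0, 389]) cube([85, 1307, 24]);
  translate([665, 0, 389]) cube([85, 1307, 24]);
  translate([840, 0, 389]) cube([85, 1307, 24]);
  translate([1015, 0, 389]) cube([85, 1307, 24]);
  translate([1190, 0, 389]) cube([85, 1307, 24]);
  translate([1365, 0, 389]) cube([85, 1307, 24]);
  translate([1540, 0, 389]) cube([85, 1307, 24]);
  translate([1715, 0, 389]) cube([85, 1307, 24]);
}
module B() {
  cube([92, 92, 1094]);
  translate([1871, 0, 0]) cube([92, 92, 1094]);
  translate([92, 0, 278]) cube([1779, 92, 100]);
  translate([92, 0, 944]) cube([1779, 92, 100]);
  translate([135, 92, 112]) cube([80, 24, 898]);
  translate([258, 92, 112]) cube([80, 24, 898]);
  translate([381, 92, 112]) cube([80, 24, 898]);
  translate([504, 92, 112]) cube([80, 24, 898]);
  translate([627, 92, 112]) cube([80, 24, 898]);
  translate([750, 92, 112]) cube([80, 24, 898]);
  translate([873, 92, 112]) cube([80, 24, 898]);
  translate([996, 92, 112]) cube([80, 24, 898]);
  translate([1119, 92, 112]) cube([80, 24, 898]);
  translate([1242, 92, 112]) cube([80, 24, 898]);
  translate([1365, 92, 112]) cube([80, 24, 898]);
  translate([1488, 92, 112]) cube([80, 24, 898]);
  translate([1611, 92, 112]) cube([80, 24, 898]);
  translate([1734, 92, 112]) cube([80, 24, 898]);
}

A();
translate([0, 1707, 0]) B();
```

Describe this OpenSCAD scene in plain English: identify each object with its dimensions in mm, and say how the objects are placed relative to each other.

A is a bed frame 1950 mm long (x) by 1307 mm wide (y). Four 50×50 mm corner posts, 423 mm tall, at the corners of the footprint. Four rails of 33 mm thickness and 122 mm height run between adjacent posts with their undersides at z = 267 mm, their outer faces flush with the outside of the frame (the two x-running rails run between the posts' inner faces; the two y-running rails run between the posts' inner faces). 10 slats, each 85 mm wide (x) and 24 mm thick, lie across the top of the two x-running rails, running the full 1307 mm width of the frame in y; the slats are evenly spaced along x between the inner faces of the end posts with equal gaps (rounded down to the nearest mm) at the −x end and between each pair — any rounding remainder accumulates at the +x end.

B is a fence section. Two 92×92 mm posts, 1094 mm tall, stand on the floor with a clear span of 1779 mm between their inner faces. Two horizontal rails of 92×100 mm section span the gap between the posts with their undersides at z = 278 mm and z = 944 mm, flush with the posts' −y face. 14 pickets, each 80 mm wide, 24 mm thick and 898 mm tall, are fixed to the +y face of the rails with their bottoms at z = 112 mm, evenly spaced across the span with equal gaps (rounded down to the nearest mm) at the −x end and between each pair — any rounding remainder accumulates at the +x end.

The fence section is on the floor beside the bed frame on its +y side.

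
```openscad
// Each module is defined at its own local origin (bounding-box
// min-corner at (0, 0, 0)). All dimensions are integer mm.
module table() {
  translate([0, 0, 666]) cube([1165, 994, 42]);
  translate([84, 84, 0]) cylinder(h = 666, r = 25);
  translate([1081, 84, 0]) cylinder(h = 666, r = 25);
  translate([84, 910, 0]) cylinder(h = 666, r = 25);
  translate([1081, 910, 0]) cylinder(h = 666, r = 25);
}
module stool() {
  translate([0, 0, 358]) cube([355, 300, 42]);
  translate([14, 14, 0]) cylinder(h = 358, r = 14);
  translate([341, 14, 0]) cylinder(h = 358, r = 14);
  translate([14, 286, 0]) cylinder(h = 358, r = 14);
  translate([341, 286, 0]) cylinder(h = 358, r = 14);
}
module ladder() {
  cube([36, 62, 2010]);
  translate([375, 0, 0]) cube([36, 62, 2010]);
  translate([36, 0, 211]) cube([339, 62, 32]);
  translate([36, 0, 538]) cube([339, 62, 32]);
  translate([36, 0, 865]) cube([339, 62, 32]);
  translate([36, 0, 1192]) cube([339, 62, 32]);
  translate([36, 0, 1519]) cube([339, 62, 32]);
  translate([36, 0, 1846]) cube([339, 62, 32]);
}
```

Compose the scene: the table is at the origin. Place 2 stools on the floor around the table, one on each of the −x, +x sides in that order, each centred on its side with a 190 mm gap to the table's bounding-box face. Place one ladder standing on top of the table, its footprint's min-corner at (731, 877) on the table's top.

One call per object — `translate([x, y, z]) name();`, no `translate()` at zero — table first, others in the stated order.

table();
translate([-545, 347, 0]) stool();
translate([1355, 347, 0]) stool();
translate([731, 877, 708]) ladder();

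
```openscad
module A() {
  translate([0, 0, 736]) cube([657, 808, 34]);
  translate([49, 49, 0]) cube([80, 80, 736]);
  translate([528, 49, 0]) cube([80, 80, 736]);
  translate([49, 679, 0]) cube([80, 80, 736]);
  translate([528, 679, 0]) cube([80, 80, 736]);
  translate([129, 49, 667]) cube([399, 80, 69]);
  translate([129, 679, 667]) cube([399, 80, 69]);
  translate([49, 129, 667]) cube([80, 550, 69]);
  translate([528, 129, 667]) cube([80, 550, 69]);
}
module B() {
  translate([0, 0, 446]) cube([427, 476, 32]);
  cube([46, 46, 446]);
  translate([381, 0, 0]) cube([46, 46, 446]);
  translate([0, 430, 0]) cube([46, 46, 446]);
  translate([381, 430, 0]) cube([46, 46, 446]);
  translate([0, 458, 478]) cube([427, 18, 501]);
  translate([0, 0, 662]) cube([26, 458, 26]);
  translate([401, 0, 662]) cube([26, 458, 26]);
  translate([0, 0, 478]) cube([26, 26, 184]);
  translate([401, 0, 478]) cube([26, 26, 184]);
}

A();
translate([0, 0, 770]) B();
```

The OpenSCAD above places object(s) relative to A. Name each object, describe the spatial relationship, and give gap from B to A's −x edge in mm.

A is a table. B is a chair. The chair is on top of the table. The gap from the chair to the table's −x edge is 0 mm.

The chair's min-x is at 0; the table's min-x is 0; gap = 0 mm.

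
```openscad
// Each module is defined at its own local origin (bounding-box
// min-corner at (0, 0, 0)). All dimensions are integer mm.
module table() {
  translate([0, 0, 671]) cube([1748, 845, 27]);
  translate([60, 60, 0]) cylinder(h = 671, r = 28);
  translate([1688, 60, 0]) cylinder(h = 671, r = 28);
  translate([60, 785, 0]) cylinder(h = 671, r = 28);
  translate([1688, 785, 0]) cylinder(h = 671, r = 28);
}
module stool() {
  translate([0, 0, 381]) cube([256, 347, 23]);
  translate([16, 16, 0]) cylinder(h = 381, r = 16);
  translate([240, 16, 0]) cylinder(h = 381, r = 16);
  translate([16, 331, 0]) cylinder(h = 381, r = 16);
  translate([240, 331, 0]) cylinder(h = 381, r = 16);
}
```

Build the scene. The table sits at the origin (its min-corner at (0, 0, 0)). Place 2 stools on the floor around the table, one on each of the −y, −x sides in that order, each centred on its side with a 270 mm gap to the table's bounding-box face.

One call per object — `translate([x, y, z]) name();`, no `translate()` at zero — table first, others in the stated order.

table();
translate([746, -617, 0]) stool();
translate([-526, 249, 0]) stool();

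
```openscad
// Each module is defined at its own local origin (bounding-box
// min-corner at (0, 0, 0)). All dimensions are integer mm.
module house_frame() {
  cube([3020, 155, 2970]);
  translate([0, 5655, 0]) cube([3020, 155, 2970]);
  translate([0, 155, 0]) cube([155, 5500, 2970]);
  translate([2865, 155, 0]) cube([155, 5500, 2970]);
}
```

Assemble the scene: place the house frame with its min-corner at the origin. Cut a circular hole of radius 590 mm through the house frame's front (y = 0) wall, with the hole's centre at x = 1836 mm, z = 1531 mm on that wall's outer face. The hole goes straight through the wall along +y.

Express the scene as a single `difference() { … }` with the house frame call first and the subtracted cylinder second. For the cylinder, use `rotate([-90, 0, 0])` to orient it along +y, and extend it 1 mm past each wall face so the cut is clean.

difference() {
  house_frame();
  translate([1836, -1, 1531]) rotate([-90, 0, 0]) cylinder(h = 157, r = 590);
}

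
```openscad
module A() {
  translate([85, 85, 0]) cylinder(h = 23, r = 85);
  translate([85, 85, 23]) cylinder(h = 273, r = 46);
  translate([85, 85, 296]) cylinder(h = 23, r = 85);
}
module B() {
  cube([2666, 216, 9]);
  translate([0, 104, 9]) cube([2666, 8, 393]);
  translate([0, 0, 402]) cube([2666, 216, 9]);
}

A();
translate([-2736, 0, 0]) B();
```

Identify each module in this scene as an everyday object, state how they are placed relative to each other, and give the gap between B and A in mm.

The I-beam's nearest face is 70 mm from the spool's −x face.

A is a spool. B is an I-beam. The I-beam is on the floor beside the spool on its −x side. The gap between the I-beam and the spool is 70 mm.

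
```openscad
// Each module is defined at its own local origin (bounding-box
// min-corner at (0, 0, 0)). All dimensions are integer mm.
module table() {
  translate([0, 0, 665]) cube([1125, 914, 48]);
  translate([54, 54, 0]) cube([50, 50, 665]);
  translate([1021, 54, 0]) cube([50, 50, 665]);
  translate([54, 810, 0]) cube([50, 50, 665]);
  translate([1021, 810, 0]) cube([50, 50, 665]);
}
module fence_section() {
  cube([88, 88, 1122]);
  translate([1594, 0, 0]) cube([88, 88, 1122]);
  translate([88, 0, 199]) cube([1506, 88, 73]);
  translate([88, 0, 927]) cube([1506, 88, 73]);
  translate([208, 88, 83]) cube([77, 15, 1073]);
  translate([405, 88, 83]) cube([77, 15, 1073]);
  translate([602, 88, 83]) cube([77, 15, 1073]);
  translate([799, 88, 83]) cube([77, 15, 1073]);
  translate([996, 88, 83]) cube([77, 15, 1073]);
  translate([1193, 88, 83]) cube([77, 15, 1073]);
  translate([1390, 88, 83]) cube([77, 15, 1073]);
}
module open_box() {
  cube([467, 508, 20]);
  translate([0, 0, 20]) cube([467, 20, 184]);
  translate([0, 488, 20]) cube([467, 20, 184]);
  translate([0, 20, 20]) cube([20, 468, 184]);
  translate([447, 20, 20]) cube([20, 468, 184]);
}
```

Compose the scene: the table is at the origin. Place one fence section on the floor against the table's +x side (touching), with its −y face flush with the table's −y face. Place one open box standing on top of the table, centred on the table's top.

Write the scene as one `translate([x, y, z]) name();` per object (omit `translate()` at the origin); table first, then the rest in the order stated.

table();
translate([1125, 0, 0]) fence_section();
translate([329, 203, 713]) open_box();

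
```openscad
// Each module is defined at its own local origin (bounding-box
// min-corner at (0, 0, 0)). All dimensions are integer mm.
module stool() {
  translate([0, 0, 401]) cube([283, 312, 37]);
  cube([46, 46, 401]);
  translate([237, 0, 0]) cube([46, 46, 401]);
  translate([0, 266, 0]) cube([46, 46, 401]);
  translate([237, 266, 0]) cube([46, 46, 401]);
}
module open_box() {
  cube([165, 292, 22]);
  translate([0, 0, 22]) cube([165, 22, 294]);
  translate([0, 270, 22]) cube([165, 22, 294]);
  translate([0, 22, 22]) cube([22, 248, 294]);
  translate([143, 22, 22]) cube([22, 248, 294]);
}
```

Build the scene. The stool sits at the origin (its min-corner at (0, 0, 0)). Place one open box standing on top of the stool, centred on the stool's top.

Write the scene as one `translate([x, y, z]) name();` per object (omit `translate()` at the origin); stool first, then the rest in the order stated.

stool();
translate([59, 10, 438]) open_box();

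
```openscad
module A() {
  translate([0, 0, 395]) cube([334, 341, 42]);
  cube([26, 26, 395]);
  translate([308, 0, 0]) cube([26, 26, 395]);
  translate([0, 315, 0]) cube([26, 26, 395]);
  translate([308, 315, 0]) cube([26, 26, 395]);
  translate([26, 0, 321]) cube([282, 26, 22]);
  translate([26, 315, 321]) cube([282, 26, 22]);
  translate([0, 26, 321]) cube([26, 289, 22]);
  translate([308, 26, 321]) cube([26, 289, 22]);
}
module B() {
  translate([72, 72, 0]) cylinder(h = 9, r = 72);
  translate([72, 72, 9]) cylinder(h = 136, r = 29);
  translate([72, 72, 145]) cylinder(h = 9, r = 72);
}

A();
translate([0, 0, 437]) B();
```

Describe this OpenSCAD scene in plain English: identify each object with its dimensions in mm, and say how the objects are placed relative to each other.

A is a simple wooden stool: a rectangular seat 334 mm (x) by 341 mm (y), 42 mm thick, top face at z = 437 mm, on four square legs, each 26×26 mm in cross-section. The legs rest on z = 0, each flush with a corner of the seat. Four stretchers, 26 mm wide and 22 mm tall, connect adjacent legs with their undersides at z = 321 mm, each running between the inner faces of the legs it joins and aligned with the legs' outer faces on the other axis.

B is a spool: two coaxial disc flanges of radius 72 mm and thickness 9 mm, joined by a core cylinder of radius 29 mm and height 136 mm. The lower flange rests on z = 0 and the three cylinders share a vertical axis.

The spool is on top of the stool.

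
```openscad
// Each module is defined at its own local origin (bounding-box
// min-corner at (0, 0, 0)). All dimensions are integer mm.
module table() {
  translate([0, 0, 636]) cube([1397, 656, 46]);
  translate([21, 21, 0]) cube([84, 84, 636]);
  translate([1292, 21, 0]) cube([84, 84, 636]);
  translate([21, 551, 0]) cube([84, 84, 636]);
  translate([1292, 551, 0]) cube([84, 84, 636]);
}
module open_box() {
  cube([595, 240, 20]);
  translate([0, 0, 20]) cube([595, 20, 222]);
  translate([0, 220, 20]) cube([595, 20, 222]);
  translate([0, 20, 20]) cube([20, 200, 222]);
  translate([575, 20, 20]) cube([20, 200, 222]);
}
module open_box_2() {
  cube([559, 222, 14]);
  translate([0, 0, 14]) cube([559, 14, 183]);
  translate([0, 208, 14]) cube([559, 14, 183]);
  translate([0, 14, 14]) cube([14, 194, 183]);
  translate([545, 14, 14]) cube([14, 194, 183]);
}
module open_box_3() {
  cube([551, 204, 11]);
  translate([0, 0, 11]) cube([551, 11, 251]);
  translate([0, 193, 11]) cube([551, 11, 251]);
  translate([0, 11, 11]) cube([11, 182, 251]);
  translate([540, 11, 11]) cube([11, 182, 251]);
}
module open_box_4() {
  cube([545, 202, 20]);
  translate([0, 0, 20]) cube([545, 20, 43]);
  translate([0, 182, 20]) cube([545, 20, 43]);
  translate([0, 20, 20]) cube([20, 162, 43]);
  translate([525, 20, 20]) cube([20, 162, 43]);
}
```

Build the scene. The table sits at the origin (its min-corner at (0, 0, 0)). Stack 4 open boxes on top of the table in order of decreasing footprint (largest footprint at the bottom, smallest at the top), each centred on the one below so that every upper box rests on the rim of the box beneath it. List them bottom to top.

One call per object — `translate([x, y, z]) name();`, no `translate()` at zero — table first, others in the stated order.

table();
translate([401, 208, 682]) open_box();
translate([419, 217, 924]) open_box_2();
translate([423, 226, 1121]) open_box_3();
translate([426, 227, 1383]) open_box_4();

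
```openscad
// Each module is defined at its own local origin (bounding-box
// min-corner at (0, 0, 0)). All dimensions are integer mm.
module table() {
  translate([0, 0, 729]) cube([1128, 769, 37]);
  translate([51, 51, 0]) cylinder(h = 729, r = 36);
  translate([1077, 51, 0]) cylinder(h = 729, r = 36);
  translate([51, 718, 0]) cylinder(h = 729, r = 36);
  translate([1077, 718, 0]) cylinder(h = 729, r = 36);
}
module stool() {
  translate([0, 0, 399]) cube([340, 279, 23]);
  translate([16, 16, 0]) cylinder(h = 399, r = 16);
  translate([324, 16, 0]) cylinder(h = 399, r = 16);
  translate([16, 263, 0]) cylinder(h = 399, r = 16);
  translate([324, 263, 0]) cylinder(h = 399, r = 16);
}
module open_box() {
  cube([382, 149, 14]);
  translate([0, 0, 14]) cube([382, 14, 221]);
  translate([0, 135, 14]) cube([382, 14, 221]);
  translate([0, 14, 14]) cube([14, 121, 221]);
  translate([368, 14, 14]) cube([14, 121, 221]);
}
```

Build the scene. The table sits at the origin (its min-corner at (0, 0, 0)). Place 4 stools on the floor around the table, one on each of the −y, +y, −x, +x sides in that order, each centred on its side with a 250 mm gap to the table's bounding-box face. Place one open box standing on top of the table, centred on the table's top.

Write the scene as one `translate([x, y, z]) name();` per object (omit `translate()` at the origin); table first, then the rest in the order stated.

table();
translate([394, -529, 0]) stool();
translate([394, 1019, 0]) stool();
translate([-590, 245, 0]) stool();
translate([1378, 245, 0]) stool();
translate([373, 310, 766]) open_box();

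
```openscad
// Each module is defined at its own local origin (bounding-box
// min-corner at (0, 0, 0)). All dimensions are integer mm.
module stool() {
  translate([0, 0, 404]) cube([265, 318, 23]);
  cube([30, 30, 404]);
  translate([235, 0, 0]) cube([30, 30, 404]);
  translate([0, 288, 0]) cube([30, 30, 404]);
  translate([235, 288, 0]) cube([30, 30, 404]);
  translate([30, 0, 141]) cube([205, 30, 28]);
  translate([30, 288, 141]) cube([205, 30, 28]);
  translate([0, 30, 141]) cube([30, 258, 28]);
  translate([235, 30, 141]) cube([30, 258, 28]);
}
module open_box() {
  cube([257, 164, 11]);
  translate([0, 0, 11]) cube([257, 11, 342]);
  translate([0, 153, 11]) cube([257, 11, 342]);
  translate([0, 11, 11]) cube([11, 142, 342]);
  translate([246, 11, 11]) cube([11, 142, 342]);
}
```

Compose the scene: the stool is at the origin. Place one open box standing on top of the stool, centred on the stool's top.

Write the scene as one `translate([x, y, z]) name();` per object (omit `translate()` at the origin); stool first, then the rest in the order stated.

stool();
translate([4, 77, 427]) open_box();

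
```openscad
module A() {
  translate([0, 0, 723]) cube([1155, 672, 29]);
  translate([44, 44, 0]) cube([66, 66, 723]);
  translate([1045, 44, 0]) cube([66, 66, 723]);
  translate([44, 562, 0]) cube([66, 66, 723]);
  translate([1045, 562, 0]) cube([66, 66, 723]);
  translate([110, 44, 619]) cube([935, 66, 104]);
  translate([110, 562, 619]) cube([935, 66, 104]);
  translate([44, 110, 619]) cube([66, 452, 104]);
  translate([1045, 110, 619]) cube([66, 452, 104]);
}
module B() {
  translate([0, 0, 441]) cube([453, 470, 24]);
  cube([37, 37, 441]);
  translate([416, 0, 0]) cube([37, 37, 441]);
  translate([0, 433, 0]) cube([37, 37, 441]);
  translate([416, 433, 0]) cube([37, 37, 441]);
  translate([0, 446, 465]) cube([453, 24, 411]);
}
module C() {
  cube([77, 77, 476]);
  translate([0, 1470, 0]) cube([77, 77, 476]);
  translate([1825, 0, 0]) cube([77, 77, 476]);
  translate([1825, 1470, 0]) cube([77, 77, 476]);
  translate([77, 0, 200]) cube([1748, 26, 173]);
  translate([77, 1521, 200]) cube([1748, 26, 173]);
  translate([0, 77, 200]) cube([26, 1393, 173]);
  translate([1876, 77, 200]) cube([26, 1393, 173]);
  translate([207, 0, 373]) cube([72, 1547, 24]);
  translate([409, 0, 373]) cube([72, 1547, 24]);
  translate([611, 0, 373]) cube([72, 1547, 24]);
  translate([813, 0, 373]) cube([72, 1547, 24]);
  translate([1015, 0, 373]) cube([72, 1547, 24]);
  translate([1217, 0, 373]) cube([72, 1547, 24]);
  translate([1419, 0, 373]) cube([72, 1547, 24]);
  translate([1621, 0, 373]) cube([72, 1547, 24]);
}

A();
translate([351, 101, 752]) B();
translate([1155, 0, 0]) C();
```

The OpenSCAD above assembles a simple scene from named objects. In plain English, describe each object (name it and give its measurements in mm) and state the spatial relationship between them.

A is a table: top 1155 mm (x) × 672 mm (y), 29 mm thick, upper face at z = 752 mm, on four 66×66 mm square legs, each inset 44 mm from the nearest pair of top edges, running from z = 0 to the bottom of the top. Four apron rails, 66 mm thick and 104 mm tall, run between adjacent legs with their top edges flush with the underside of the top and their outer faces flush with the legs' outer faces.

B is a chair: 453×470 mm seat, 24 mm thick, top at z = 465 mm, on four 37 mm square corner legs flush with the seat edges. A 24 mm thick backrest slab spans the full seat width, extending 411 mm above the seat top, its back face flush with the seat's +y edge.

C is a bed frame 1902 mm long (x) by 1547 mm wide (y). Four 77×77 mm corner posts, 476 mm tall, at the corners of the footprint. Four rails of 26 mm thickness and 173 mm height run between adjacent posts with their undersides at z = 200 mm, their outer faces flush with the outside of the frame (the two x-running rails run between the posts' inner faces; the two y-running rails run between the posts' inner faces). 8 slats, each 72 mm wide (x) and 24 mm thick, lie across the top of the two x-running rails, running the full 1547 mm width of the frame in y; the slats are evenly spaced along x between the inner faces of the end posts with equal gaps (rounded down to the nearest mm) at the −x end and between each pair — any rounding remainder accumulates at the +x end.

The chair is on top of the table, centred. The bed frame is against the table's +x side, with their −y faces flush.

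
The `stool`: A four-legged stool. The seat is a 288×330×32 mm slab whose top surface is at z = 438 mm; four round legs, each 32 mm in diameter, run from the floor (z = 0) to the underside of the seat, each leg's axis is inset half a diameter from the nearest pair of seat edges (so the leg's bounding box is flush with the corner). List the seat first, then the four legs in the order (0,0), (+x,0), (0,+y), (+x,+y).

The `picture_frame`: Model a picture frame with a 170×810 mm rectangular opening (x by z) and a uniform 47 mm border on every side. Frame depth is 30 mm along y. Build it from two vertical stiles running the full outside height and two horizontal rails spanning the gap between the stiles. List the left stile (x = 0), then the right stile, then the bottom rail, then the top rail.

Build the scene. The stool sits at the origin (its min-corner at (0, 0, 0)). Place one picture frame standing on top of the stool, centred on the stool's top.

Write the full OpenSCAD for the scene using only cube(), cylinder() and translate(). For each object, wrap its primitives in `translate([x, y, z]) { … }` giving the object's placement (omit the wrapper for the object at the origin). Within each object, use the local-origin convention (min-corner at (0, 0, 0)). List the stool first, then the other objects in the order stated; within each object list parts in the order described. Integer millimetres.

translate([0, 0, 406]) cube([288, 330, 32]);
translate([16, 16, 0]) cylinder(h = 406, r = 16);
translate([272, 16, 0]) cylinder(h = 406, r = 16);
translate([16, 314, 0]) cylinder(h = 406, r = 16);
translate([272, 314, 0]) cylinder(h = 406, r = 16);
translate([12, 150, 438]) {
  cube([47, 30, 904]);
  translate([217, 0, 0]) cube([47, 30, 904]);
  translate([47, 0, 0]) cube([170, 30, 47]);
  translate([47, 0, 857]) cube([170, 30, 47]);
}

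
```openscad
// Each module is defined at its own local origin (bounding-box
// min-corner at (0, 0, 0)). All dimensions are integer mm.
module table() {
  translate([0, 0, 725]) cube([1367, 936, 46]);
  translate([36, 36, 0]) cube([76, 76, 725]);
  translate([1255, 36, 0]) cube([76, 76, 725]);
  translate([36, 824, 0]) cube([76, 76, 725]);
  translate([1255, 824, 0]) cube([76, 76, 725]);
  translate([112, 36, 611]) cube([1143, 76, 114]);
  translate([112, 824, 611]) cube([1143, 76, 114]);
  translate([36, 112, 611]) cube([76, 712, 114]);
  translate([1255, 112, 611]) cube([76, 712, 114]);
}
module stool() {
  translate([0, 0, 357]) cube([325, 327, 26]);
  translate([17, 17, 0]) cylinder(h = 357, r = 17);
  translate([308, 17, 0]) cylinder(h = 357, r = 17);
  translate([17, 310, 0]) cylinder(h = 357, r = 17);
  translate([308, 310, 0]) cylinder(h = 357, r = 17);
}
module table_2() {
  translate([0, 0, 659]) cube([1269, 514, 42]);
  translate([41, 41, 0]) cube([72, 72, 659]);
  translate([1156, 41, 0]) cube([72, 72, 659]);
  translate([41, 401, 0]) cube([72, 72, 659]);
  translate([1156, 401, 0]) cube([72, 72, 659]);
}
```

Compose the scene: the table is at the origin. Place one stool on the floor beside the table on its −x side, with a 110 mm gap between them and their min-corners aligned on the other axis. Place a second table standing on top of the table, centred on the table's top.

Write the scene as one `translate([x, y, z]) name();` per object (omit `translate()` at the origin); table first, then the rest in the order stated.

table();
translate([-435, 0, 0]) stool();
translate([49, 211, 771]) table_2();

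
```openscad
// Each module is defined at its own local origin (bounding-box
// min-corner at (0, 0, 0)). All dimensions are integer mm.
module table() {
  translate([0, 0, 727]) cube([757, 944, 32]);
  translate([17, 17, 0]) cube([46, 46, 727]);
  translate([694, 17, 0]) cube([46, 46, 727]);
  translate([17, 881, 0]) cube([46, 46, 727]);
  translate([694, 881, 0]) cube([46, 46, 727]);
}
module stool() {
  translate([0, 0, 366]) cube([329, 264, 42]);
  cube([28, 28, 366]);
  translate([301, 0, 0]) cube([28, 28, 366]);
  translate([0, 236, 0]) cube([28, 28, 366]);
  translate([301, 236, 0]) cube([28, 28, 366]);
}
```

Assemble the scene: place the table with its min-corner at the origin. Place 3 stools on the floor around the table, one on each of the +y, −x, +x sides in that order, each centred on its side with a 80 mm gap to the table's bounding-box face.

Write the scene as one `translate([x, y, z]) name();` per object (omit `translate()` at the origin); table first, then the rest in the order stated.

table();
translate([214, 1024, 0]) stool();
translate([-409, 340, 0]) stool();
translate([837, 340, 0]) stool();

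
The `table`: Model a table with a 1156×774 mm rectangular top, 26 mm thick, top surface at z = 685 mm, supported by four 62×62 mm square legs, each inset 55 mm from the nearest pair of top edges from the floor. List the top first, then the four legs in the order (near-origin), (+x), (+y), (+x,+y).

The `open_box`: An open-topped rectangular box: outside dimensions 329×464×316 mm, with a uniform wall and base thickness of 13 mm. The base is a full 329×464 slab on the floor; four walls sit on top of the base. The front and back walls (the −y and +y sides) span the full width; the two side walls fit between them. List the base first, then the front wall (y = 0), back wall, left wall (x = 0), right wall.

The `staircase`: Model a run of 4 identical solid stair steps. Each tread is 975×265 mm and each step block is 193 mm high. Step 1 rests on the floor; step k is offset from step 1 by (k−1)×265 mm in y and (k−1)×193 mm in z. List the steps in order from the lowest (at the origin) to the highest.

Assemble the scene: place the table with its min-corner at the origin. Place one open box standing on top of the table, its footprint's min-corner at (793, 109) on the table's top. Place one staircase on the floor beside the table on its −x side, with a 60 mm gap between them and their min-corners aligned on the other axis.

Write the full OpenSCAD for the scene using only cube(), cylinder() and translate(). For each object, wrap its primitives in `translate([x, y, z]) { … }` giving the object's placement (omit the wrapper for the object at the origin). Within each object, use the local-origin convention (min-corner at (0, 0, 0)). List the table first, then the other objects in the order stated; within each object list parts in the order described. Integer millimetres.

translate([0, 0, 659]) cube([1156, 774, 26]);
translate([55, 55, 0]) cube([62, 62, 659]);
translate([1039, 55, 0]) cube([62, 62, 659]);
translate([55, 657, 0]) cube([62, 62, 659]);
translate([1039, 657, 0]) cube([62, 62, 659]);
translate([793, 109, 685]) {
  cube([329, 464, 13]);
  translate([0, 0, 13]) cube([329, 13, 303]);
  translate([0, 451, 13]) cube([329, 13, 303]);
  translate([0, 13, 13]) cube([13, 438, 303]);
  translate([316, 13, 13]) cube([13, 438, 303]);
}
translate([-1035, 0, 0]) {
  cube([975, 265, 193]);
  translate([0, 265, 193]) cube([975, 265, 193]);
  translate([0, 530, 386]) cube([975, 265, 193]);
  translate([0, 795, 579]) cube([975, 265, 193]);
}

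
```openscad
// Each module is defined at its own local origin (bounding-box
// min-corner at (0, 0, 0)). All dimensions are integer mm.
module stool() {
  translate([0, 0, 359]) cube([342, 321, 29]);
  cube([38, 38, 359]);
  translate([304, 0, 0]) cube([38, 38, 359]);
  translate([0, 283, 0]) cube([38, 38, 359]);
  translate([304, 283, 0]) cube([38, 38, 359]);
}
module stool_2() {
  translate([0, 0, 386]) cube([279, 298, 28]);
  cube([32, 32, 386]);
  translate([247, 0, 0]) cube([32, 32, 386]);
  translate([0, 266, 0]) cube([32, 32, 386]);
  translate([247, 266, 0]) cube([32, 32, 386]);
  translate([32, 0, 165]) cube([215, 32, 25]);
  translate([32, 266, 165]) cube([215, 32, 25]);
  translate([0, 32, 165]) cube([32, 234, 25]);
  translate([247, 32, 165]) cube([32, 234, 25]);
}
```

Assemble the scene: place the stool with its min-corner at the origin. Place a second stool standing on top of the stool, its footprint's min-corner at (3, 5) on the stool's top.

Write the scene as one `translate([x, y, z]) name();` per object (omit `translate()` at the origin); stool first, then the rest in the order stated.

stool();
translate([3, 5, 388]) stool_2();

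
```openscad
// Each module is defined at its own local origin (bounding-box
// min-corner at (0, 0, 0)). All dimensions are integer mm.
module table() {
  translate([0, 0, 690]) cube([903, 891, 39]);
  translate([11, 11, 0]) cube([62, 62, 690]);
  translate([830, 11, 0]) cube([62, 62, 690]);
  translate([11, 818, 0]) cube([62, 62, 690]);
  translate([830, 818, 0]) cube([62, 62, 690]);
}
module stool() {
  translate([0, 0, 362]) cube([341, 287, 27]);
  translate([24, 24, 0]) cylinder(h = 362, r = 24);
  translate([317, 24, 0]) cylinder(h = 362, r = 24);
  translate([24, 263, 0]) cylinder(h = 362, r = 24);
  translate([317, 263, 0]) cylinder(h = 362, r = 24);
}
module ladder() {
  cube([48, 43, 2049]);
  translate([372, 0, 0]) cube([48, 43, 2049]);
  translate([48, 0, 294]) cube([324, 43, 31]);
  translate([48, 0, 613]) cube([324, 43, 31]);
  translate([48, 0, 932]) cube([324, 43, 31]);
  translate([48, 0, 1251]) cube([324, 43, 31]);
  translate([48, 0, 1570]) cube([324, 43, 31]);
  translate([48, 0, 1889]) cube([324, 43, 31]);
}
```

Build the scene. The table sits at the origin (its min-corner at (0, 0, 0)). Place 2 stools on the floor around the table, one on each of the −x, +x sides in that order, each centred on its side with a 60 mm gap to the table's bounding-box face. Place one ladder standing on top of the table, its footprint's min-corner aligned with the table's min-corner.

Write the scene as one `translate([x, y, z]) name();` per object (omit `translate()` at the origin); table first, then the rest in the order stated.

table();
translate([-401, 302, 0]) stool();
translate([963, 302, 0]) stool();
translate([0, 0, 729]) ladder();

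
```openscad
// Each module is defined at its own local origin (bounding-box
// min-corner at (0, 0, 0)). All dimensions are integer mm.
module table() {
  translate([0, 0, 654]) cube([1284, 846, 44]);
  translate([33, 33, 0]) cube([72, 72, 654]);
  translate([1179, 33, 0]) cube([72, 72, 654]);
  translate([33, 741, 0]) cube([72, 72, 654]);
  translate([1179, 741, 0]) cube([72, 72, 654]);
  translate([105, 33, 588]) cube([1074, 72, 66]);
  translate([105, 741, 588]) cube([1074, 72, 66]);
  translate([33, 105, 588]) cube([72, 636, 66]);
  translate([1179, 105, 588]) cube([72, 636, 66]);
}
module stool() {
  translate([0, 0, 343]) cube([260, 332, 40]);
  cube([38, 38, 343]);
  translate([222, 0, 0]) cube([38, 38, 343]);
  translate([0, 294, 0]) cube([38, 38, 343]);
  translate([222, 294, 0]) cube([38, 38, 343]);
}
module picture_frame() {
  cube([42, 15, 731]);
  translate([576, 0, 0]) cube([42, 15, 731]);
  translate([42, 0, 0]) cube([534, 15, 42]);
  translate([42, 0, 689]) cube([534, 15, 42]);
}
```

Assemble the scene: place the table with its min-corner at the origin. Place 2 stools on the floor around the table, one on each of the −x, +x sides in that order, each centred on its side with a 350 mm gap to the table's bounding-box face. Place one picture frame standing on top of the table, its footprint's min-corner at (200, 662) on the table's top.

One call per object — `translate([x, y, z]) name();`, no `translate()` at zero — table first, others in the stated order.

table();
translate([-610, 257, 0]) stool();
translate([1634, 257, 0]) stool();
translate([200, 662, 698]) picture_frame();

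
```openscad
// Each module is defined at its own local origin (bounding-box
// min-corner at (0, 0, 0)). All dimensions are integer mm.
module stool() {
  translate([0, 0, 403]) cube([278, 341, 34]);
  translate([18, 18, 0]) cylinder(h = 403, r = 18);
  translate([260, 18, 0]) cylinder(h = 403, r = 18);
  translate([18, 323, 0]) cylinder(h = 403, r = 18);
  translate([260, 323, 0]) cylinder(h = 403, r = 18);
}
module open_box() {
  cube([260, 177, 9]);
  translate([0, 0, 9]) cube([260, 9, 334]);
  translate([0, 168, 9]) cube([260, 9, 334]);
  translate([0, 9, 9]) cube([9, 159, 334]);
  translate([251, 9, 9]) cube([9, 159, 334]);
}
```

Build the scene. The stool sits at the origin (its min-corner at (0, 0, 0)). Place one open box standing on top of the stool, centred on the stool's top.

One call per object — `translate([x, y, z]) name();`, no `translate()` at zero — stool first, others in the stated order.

stool();
translate([9, 82, 437]) open_box();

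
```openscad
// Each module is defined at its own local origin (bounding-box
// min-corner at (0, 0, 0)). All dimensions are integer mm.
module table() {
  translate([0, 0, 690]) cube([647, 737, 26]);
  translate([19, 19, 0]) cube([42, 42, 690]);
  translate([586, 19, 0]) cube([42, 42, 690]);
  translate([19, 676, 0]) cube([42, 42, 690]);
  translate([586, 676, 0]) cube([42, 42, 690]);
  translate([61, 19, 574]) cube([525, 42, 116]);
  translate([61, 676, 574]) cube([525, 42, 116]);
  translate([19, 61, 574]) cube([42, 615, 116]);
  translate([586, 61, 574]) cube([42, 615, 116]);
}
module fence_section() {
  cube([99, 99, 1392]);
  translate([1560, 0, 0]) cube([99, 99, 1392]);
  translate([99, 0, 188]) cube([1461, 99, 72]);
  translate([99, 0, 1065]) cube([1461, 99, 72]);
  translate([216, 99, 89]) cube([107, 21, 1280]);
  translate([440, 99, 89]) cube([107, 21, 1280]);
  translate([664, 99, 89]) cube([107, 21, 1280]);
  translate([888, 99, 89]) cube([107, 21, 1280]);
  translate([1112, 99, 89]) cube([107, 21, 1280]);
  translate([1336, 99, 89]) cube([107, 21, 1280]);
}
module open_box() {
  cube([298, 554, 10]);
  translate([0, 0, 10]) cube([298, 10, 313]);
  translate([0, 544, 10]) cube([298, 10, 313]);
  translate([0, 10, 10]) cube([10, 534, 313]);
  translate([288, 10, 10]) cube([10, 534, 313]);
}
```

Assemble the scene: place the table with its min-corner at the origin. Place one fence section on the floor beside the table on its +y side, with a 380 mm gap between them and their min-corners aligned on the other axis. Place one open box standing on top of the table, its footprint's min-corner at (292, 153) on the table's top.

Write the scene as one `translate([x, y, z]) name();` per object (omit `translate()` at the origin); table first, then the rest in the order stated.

table();
translate([0, 1117, 0]) fence_section();
translate([292, 153, 716]) open_box();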